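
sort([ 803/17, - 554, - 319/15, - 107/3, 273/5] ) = [ - 554, - 107/3, - 319/15,803/17,273/5 ] 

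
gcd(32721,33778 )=1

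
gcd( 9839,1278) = 1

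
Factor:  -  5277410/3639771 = - 2^1*3^( - 2 )*5^1*404419^ (-1) *527741^1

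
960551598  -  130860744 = 829690854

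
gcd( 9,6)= 3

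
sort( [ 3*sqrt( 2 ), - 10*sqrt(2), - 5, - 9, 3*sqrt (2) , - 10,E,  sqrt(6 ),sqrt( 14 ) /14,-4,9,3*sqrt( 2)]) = [  -  10*sqrt( 2), - 10, - 9,-5, - 4,sqrt( 14)/14,sqrt( 6),E,3*sqrt( 2 ),3*sqrt (2),3*sqrt(2), 9] 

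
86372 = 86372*1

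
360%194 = 166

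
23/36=23/36 = 0.64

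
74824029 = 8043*9303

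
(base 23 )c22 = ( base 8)14374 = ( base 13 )2BB0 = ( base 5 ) 201041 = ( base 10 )6396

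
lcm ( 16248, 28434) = 113736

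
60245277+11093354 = 71338631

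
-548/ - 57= 548/57 = 9.61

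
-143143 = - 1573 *91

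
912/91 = 912/91 = 10.02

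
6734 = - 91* ( - 74) 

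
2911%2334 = 577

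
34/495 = 34/495 = 0.07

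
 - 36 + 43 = 7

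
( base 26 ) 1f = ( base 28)1d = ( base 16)29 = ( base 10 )41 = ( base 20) 21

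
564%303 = 261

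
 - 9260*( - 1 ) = 9260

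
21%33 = 21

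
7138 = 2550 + 4588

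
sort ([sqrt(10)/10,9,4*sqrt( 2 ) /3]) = [ sqrt(10)/10,4*sqrt( 2 )/3,9]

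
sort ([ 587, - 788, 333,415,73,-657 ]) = [- 788, - 657,73,  333,415,587 ]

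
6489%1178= 599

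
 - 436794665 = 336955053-773749718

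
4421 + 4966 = 9387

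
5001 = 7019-2018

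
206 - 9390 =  - 9184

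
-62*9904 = -614048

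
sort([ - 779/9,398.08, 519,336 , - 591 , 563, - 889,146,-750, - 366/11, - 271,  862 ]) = [ - 889, - 750, - 591, - 271,-779/9, - 366/11, 146,  336 , 398.08,519, 563,862 ] 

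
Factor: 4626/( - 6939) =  - 2/3 = - 2^1*3^ ( - 1) 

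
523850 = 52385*10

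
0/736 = 0 = 0.00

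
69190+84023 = 153213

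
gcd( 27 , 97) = 1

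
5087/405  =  12 + 227/405 = 12.56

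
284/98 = 2 + 44/49 = 2.90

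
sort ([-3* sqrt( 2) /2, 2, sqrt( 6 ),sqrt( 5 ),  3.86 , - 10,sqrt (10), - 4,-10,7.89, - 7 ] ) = [ -10,- 10, - 7, - 4, - 3*sqrt(2 )/2, 2,sqrt( 5 ), sqrt( 6 ), sqrt( 10 ), 3.86, 7.89]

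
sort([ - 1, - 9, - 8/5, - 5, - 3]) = [- 9, - 5, - 3,  -  8/5, - 1 ] 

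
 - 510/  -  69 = 170/23  =  7.39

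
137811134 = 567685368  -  429874234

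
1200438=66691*18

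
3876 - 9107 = -5231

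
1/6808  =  1/6808 = 0.00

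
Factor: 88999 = 61^1*1459^1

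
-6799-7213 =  - 14012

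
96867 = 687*141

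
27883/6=27883/6  =  4647.17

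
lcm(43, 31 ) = 1333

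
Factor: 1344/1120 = 2^1*3^1* 5^( - 1 )=6/5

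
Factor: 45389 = 45389^1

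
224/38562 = 112/19281 = 0.01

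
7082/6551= 7082/6551 = 1.08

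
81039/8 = 81039/8 = 10129.88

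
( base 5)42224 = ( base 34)2EQ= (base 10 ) 2814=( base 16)afe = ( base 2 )101011111110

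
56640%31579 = 25061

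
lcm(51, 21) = 357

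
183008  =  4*45752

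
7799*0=0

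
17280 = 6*2880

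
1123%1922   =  1123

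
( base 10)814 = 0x32e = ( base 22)1f0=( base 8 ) 1456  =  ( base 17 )2df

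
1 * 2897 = 2897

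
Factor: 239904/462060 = 2^3*5^( - 1 )*7^2 * 151^( - 1) = 392/755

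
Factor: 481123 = 481123^1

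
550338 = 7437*74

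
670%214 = 28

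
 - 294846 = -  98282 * 3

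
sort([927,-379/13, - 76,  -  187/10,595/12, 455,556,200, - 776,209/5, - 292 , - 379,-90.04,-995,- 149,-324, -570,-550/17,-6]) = [ - 995 ,-776,- 570, - 379 ,-324, -292, -149, - 90.04, - 76,-550/17,-379/13,-187/10, - 6, 209/5, 595/12,200,455,556,927]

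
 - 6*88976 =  - 533856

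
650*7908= 5140200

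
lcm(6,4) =12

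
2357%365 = 167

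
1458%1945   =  1458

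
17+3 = 20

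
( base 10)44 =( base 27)1h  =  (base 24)1K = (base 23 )1l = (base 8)54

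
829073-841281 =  - 12208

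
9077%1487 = 155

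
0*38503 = 0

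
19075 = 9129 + 9946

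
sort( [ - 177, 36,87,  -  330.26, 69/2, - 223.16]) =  [ - 330.26, - 223.16, - 177,69/2, 36, 87]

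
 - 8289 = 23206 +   -  31495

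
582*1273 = 740886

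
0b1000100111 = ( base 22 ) 131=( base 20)17b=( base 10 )551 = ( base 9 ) 672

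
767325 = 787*975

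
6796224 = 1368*4968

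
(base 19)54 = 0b1100011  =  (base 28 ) 3F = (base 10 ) 99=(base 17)5E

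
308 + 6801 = 7109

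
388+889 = 1277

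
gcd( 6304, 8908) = 4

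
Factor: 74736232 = 2^3*73^1*127973^1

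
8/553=8/553= 0.01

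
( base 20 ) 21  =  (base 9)45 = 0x29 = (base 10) 41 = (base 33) 18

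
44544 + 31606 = 76150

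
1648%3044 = 1648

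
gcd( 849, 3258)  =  3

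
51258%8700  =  7758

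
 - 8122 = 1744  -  9866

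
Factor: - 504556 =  - 2^2*13^1*31^1*313^1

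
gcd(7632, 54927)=9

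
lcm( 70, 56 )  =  280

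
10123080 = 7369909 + 2753171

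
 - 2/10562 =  - 1/5281 = - 0.00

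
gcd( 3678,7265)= 1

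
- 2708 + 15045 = 12337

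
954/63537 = 318/21179 =0.02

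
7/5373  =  7/5373 = 0.00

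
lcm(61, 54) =3294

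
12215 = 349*35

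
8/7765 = 8/7765 = 0.00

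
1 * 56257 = 56257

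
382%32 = 30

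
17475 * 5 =87375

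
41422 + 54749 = 96171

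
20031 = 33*607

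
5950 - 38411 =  - 32461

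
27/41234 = 27/41234 = 0.00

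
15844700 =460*34445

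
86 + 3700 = 3786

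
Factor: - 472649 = -59^1*8011^1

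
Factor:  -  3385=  - 5^1 * 677^1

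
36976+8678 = 45654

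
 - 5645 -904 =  - 6549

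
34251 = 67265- 33014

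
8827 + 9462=18289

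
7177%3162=853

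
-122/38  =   - 61/19= - 3.21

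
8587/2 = 4293 + 1/2 = 4293.50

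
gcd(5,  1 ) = 1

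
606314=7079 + 599235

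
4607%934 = 871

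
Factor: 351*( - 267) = -3^4*13^1 *89^1 = - 93717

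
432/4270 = 216/2135 = 0.10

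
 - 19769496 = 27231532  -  47001028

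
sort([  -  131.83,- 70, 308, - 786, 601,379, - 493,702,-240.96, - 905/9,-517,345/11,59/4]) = [-786, - 517, - 493, - 240.96,-131.83, - 905/9, - 70 , 59/4, 345/11, 308 , 379,  601,702 ]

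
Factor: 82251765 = 3^2*5^1*1827817^1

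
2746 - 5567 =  - 2821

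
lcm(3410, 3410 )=3410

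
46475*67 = 3113825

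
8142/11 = 8142/11  =  740.18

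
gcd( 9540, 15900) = 3180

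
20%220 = 20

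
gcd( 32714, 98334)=2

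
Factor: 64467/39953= 3^2*13^1 * 19^1*29^1*39953^(-1)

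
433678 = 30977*14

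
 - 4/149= - 1 + 145/149 = - 0.03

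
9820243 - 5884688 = 3935555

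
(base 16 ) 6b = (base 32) 3b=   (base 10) 107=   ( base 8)153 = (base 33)38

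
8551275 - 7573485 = 977790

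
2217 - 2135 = 82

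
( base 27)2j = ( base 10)73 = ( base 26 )2l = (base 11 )67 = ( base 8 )111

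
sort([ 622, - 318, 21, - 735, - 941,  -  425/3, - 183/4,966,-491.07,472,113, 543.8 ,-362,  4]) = [ - 941,- 735, - 491.07, - 362,  -  318, - 425/3, - 183/4,4,21, 113,472,543.8, 622,966 ] 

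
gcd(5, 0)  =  5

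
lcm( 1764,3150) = 44100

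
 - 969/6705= - 323/2235 = - 0.14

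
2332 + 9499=11831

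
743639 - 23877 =719762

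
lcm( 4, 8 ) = 8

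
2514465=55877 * 45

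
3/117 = 1/39= 0.03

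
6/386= 3/193 = 0.02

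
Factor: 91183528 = 2^3*1733^1*6577^1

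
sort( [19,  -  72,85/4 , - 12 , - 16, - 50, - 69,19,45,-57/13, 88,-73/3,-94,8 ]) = [  -  94 , - 72,-69, - 50, - 73/3,- 16, - 12, - 57/13, 8  ,  19, 19,85/4,45 , 88]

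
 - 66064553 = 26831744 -92896297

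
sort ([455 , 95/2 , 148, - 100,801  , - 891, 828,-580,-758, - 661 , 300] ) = [-891 , - 758,-661, - 580, - 100,95/2, 148,300 , 455,801,828]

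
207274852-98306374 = 108968478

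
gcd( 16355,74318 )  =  1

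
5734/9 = 637 + 1/9 = 637.11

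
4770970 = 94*50755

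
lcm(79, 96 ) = 7584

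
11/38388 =11/38388  =  0.00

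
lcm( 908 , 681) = 2724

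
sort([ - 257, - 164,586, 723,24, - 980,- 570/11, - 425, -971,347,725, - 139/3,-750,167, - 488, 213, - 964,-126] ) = [-980,  -  971 , - 964 ,- 750, - 488,  -  425, - 257,  -  164, - 126, - 570/11, - 139/3,24,167,213,  347,586, 723, 725 ] 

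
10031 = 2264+7767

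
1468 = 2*734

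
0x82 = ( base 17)7B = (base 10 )130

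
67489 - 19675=47814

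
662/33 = 662/33 = 20.06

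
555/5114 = 555/5114 = 0.11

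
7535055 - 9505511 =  - 1970456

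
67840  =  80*848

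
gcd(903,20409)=3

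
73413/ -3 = - 24471 + 0/1= -24471.00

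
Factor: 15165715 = 5^1*109^1*27827^1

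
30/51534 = 5/8589 = 0.00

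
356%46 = 34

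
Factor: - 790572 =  - 2^2*3^1*65881^1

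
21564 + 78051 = 99615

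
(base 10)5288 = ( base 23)9ml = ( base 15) 1878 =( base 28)6KO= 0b1010010101000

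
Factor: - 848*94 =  - 79712 = -2^5*47^1 * 53^1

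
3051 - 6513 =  - 3462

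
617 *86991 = 53673447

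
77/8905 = 77/8905 = 0.01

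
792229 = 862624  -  70395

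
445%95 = 65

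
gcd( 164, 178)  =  2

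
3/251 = 3/251 = 0.01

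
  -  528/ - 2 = 264/1 = 264.00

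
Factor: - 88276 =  - 2^2 * 29^1*761^1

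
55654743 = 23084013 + 32570730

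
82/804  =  41/402 = 0.10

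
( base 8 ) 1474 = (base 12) 590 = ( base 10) 828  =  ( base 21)1I9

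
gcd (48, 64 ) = 16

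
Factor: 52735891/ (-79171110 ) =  - 2^( - 1)*3^ (-2)*5^(  -  1 )*13^1*29^1*139883^1 * 879679^( - 1 ) 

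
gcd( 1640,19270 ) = 410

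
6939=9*771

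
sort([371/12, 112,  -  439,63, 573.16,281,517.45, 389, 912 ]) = [ - 439, 371/12,63, 112, 281,389 , 517.45,573.16,912 ]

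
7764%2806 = 2152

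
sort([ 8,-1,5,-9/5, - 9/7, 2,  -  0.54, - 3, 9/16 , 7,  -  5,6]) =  [  -  5,  -  3,-9/5,-9/7, - 1,-0.54,9/16, 2,5,6,7 , 8 ]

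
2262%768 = 726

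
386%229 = 157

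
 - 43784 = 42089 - 85873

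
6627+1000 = 7627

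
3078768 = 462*6664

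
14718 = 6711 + 8007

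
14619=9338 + 5281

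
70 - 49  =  21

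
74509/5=14901 + 4/5  =  14901.80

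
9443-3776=5667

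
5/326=5/326=0.02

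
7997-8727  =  -730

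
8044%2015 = 1999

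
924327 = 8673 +915654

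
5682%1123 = 67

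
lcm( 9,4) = 36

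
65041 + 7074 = 72115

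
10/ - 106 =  - 5/53 = -0.09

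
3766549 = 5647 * 667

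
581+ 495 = 1076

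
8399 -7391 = 1008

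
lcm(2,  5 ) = 10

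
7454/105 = 7454/105 = 70.99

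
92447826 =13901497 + 78546329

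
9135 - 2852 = 6283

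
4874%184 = 90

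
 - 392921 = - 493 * 797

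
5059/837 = 6  +  37/837 = 6.04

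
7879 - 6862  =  1017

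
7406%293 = 81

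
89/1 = 89 = 89.00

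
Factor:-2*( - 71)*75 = 10650  =  2^1*3^1*5^2 * 71^1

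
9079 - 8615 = 464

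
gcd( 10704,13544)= 8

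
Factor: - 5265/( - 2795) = 81/43 = 3^4 * 43^( - 1) 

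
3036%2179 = 857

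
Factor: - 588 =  - 2^2 * 3^1*7^2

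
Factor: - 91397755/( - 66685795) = 11^( - 1 )*127^( - 1)*9547^ ( - 1)*18279551^1= 18279551/13337159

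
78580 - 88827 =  - 10247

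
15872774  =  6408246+9464528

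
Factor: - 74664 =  - 2^3*3^2 * 17^1*61^1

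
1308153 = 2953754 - 1645601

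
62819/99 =62819/99 = 634.54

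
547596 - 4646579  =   - 4098983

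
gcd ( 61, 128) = 1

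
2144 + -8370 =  -6226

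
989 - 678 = 311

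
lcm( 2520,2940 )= 17640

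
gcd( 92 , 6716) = 92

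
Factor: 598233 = 3^1*199411^1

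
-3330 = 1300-4630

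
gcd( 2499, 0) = 2499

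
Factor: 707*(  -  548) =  - 387436 = - 2^2*7^1*101^1 * 137^1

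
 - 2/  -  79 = 2/79  =  0.03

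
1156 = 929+227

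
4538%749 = 44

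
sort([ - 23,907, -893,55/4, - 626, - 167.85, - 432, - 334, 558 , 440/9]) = [ - 893, - 626, - 432, - 334, - 167.85, - 23,55/4,  440/9,558,907 ]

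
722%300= 122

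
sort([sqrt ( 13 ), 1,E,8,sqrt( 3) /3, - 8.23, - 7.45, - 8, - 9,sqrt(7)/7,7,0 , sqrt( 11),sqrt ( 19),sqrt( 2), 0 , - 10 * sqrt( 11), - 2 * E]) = [ - 10 *sqrt(11),-9 ,-8.23 , - 8, - 7.45, - 2*E,0,0,sqrt( 7)/7, sqrt(3)/3,1, sqrt(2 ),E,sqrt ( 11),sqrt(13),sqrt(19 ),7,8]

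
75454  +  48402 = 123856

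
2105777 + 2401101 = 4506878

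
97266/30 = 3242+1/5 =3242.20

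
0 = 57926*0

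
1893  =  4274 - 2381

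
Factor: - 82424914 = -2^1 * 11^1*13^1 *288199^1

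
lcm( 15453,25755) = 77265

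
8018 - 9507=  - 1489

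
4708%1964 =780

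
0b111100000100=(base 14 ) 1588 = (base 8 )7404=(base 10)3844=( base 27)57A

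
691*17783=12288053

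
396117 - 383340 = 12777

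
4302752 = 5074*848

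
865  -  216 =649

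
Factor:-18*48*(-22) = 2^6*3^3*11^1 = 19008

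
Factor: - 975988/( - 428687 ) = 2^2*7^( - 1 )*13^1* 47^( - 1)*137^2*1303^( - 1 ) 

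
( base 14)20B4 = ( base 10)5646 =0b1011000001110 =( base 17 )1292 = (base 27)7k3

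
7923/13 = 7923/13 = 609.46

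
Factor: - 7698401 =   -  19^1 *405179^1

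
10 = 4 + 6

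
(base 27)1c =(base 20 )1j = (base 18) 23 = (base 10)39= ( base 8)47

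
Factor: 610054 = 2^1*191^1*1597^1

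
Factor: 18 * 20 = 2^3*3^2*5^1 = 360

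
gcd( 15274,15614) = 2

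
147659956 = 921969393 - 774309437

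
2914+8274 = 11188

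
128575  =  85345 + 43230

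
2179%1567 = 612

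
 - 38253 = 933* ( - 41 )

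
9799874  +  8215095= 18014969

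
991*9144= 9061704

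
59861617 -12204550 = 47657067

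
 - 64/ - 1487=64/1487 = 0.04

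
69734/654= 34867/327 = 106.63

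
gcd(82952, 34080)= 8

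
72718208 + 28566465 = 101284673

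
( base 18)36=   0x3C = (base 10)60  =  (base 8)74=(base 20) 30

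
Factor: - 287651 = -7^1*13^1*29^1*109^1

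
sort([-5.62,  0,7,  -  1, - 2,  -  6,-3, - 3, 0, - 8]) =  [ -8,-6, - 5.62 , - 3, - 3, - 2, - 1, 0, 0,  7 ]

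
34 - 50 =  - 16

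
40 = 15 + 25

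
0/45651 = 0 = 0.00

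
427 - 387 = 40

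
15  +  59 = 74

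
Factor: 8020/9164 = 5^1*29^(-1 )*79^( - 1)*401^1 = 2005/2291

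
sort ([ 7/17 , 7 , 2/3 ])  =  [ 7/17,2/3, 7 ]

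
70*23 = 1610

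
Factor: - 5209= -5209^1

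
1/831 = 1/831=0.00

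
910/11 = 82+8/11 = 82.73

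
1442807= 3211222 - 1768415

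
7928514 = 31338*253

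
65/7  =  65/7 = 9.29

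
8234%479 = 91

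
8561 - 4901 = 3660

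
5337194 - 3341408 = 1995786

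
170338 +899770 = 1070108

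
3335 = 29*115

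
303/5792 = 303/5792= 0.05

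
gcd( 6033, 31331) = 1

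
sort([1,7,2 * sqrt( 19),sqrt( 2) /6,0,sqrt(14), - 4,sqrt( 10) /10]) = [ - 4,0, sqrt( 2)/6, sqrt(10)/10, 1, sqrt(14 ),7, 2 * sqrt (19 )]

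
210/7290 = 7/243  =  0.03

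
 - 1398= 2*( - 699)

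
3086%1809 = 1277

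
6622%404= 158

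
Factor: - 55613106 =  - 2^1*3^2*883^1*3499^1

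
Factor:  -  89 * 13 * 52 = -60164 =- 2^2 * 13^2 * 89^1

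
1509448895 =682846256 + 826602639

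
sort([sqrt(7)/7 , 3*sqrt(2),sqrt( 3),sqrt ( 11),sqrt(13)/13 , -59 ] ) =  [ - 59,sqrt(13 )/13,sqrt( 7)/7,sqrt( 3) , sqrt( 11),3*sqrt(2)]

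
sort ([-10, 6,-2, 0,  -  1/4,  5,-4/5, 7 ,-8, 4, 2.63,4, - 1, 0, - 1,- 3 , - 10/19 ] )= [ - 10, - 8, - 3, - 2 , - 1  ,  -  1, - 4/5, -10/19, - 1/4, 0, 0, 2.63 , 4, 4, 5, 6, 7] 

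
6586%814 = 74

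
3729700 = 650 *5738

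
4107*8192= 33644544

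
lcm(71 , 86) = 6106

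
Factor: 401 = 401^1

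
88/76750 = 44/38375 = 0.00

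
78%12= 6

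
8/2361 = 8/2361 = 0.00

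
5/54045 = 1/10809 = 0.00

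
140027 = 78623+61404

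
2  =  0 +2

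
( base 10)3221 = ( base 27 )4b8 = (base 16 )C95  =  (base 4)302111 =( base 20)811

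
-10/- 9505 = 2/1901= 0.00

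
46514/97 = 46514/97= 479.53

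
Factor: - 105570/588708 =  -85/474 = -  2^( - 1 )*3^ ( - 1 ) * 5^1*17^1*79^ (-1)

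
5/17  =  5/17 = 0.29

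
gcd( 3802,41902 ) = 2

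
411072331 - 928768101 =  - 517695770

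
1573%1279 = 294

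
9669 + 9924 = 19593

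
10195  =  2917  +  7278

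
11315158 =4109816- - 7205342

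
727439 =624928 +102511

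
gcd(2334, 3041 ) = 1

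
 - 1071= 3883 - 4954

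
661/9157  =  661/9157=0.07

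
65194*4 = 260776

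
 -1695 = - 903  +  -792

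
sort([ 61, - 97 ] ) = [  -  97,61]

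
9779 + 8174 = 17953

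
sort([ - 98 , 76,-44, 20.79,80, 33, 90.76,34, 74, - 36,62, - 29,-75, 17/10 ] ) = [ - 98 , - 75, - 44, - 36 ,  -  29,17/10,20.79,33, 34, 62,74, 76, 80 , 90.76] 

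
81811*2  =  163622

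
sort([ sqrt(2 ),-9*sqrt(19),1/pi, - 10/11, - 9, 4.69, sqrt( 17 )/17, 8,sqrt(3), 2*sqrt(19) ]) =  [ - 9*sqrt( 19), - 9, - 10/11,sqrt( 17 ) /17, 1/pi, sqrt(2),sqrt( 3 ),4.69, 8, 2*sqrt( 19) ]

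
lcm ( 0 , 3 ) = 0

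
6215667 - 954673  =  5260994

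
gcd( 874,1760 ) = 2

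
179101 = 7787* 23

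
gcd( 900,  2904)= 12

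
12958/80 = 161+39/40 = 161.97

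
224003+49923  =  273926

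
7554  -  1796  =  5758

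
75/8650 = 3/346 = 0.01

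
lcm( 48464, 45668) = 2374736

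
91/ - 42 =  - 3 + 5/6 = - 2.17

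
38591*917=35387947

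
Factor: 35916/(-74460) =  - 41/85 =- 5^(-1)*17^( - 1 ) * 41^1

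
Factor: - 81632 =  - 2^5*2551^1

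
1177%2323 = 1177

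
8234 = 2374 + 5860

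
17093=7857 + 9236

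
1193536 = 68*17552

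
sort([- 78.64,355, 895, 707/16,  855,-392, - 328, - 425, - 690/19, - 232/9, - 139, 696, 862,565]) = [ - 425, - 392, - 328,-139,-78.64, - 690/19, - 232/9,707/16, 355,565, 696, 855, 862,895]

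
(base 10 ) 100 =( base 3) 10201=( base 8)144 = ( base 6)244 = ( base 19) 55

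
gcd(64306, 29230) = 5846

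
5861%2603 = 655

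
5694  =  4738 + 956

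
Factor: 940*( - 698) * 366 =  - 2^4 * 3^1*5^1*47^1*61^1*349^1 = -240139920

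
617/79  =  617/79= 7.81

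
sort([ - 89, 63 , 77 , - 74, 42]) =[ - 89,- 74, 42,63,77]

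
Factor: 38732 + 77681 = 11^1* 19^1*557^1 = 116413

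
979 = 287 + 692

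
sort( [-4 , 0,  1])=[  -  4,0,  1]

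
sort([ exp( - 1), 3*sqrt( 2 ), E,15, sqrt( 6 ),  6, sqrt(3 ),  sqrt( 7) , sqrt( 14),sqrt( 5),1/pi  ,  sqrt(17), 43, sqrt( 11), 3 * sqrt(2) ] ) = [ 1/pi , exp( - 1),  sqrt( 3), sqrt( 5),sqrt( 6),sqrt(7 ),E,sqrt( 11),sqrt( 14) , sqrt( 17), 3 * sqrt( 2 ), 3*sqrt ( 2 ), 6,  15,43 ] 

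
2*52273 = 104546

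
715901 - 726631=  - 10730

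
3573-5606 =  - 2033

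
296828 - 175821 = 121007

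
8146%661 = 214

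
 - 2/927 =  - 2/927 = - 0.00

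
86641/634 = 136 + 417/634 = 136.66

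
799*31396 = 25085404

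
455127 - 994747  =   - 539620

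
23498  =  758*31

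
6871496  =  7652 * 898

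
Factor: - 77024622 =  - 2^1*3^1*12837437^1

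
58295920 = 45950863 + 12345057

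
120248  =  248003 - 127755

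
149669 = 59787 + 89882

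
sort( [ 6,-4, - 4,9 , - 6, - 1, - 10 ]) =[  -  10,-6,-4,-4,-1,6,9]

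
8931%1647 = 696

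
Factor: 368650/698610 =3^( - 1)*5^1* 11^( - 1)*29^( - 1)*101^1 = 505/957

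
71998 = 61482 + 10516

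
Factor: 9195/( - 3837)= - 5^1 * 613^1 *1279^( - 1)= - 3065/1279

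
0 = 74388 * 0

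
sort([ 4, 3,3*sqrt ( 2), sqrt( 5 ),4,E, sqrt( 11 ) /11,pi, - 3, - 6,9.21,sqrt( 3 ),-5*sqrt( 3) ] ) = [ - 5* sqrt( 3), - 6 , - 3,sqrt( 11) /11, sqrt(3), sqrt( 5 ),E , 3, pi,4, 4, 3 * sqrt(2), 9.21] 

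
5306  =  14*379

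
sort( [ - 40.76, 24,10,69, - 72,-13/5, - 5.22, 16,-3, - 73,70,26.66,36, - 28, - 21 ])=[ - 73, - 72, - 40.76, - 28,-21, - 5.22, -3, - 13/5, 10, 16,24,26.66,36,69 , 70 ] 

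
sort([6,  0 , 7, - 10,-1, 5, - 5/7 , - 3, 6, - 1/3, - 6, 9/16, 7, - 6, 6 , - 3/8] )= [ - 10,  -  6,-6, - 3 ,  -  1,-5/7,-3/8,-1/3, 0, 9/16 , 5,6,  6, 6, 7,7 ] 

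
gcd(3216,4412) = 4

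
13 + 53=66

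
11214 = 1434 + 9780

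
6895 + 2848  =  9743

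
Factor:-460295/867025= - 92059/173405 = - 5^( - 1 )*11^1 *79^(-1)*439^ (-1)*8369^1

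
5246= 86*61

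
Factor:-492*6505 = -3200460= -2^2*3^1* 5^1*41^1 *1301^1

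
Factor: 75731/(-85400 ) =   -  2^( - 3) * 5^ ( - 2)*7^( -1)*61^( - 1 ) * 75731^1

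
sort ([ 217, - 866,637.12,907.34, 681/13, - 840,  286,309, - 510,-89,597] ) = [ - 866, - 840, - 510,-89,681/13,217,  286,309,597,637.12, 907.34]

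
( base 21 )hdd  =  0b1111001100111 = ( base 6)100011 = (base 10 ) 7783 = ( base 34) 6OV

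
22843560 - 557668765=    - 534825205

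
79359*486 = 38568474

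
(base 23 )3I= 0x57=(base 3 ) 10020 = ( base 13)69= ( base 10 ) 87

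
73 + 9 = 82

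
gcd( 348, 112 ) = 4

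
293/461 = 293/461  =  0.64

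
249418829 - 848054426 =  - 598635597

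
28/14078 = 14/7039 = 0.00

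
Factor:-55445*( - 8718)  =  2^1*3^1*5^1*13^1*853^1  *  1453^1 = 483369510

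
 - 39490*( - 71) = 2803790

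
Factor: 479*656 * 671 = 2^4*11^1*41^1*61^1*479^1 = 210844304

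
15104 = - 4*( - 3776 ) 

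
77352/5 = 77352/5=15470.40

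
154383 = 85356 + 69027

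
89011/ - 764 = -89011/764  =  -  116.51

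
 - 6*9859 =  - 59154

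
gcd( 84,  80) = 4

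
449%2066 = 449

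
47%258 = 47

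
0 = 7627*0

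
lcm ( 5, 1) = 5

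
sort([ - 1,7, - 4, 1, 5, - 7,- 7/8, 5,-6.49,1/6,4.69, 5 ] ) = [ - 7,-6.49, - 4,-1,  -  7/8,  1/6, 1, 4.69, 5,5,5, 7]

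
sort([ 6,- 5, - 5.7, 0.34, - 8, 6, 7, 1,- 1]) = [ - 8, - 5.7, - 5, - 1, 0.34, 1, 6 , 6, 7]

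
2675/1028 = 2 + 619/1028 = 2.60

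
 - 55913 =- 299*187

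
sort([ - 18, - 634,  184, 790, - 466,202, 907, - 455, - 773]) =[ - 773, - 634,  -  466, - 455, - 18, 184, 202, 790 , 907 ]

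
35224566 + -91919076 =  - 56694510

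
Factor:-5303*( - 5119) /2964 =27146057/2964 = 2^( - 2 )*3^( - 1) * 13^(  -  1 )*19^( - 1 )*5119^1*5303^1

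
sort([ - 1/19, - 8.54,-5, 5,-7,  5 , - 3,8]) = [-8.54 , - 7,-5,-3, - 1/19,5 , 5,  8]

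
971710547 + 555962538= 1527673085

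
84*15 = 1260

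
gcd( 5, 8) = 1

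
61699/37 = 1667 + 20/37  =  1667.54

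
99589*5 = 497945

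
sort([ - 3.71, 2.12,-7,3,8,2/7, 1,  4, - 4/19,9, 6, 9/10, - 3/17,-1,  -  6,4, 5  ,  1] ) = [-7,  -  6 , - 3.71,-1, - 4/19,- 3/17, 2/7,9/10, 1, 1,2.12, 3, 4,4,5,  6,  8, 9 ] 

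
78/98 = 39/49 = 0.80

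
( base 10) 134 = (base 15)8E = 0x86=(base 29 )4i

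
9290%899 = 300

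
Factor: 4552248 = 2^3 * 3^1*19^1*67^1 * 149^1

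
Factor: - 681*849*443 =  - 3^2*227^1*283^1 * 443^1 =- 256128867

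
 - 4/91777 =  - 1+91773/91777 = - 0.00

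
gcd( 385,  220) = 55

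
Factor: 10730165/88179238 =2^( - 1) * 5^1 *7^( - 1)*17^( - 1) * 47^( - 1) * 157^1 * 7883^(-1)*13669^1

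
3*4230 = 12690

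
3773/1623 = 2 + 527/1623 = 2.32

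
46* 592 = 27232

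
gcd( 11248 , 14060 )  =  2812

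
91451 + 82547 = 173998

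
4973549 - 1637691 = 3335858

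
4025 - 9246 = - 5221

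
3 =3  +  0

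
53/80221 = 53/80221 = 0.00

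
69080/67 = 69080/67 = 1031.04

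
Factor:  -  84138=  - 2^1*3^1 * 37^1*379^1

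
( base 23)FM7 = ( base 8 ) 20400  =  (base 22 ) ha0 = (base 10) 8448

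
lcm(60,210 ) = 420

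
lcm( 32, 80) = 160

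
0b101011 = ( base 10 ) 43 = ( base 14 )31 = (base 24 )1J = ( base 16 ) 2b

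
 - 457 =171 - 628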